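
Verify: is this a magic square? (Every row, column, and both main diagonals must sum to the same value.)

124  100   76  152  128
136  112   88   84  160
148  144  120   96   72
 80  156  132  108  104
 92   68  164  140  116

Yes

Row 1: 124 + 100 + 76 + 152 + 128 = 580.
Row 2: 136 + 112 + 88 + 84 + 160 = 580.
Row 3: 148 + 144 + 120 + 96 + 72 = 580.
Row 4: 80 + 156 + 132 + 108 + 104 = 580.
Row 5: 92 + 68 + 164 + 140 + 116 = 580.
Column 1: 124 + 136 + 148 + 80 + 92 = 580.
Column 2: 100 + 112 + 144 + 156 + 68 = 580.
Column 3: 76 + 88 + 120 + 132 + 164 = 580.
Column 4: 152 + 84 + 96 + 108 + 140 = 580.
Column 5: 128 + 160 + 72 + 104 + 116 = 580.
Main diagonal: 124 + 112 + 120 + 108 + 116 = 580.
Anti-diagonal: 128 + 84 + 120 + 156 + 92 = 580.
All lines sum to 580.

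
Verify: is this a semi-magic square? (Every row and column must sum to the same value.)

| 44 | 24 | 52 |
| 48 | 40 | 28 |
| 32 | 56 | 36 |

Row 1: 44 + 24 + 52 = 120.
Row 2: 48 + 40 + 28 = 116.
Row 3: 32 + 56 + 36 = 124.
Column 1: 44 + 48 + 32 = 124.
Column 2: 24 + 40 + 56 = 120.
Column 3: 52 + 28 + 36 = 116.

No — column 1 sums to 124 but row 2 sums to 116.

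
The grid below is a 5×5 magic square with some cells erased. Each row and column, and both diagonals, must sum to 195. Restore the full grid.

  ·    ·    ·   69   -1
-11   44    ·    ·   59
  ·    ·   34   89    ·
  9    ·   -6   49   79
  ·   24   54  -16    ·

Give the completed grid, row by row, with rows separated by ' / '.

29 84 14 69 -1 / -11 44 99 4 59 / 74 -21 34 89 19 / 9 64 -6 49 79 / 94 24 54 -16 39

Row 4 must total 195; the given cells sum to 131, so (4,2) = 64.
Column 4 needs 195; the known cells sum to 191, so (2,4) = 4.
Anti-diagonal must total 195; the given cells sum to 101, so (5,1) = 94.
Row 2: -11 + 44 + 4 + 59 + ? = 195, so (2,3) = 99.
Row 5 needs 195; the known cells sum to 156, so (5,5) = 39.
Column 3 needs 195; the known cells sum to 181, so (1,3) = 14.
The remaining cell in column 5 is (3,5) = 195 − 176 = 19.
The remaining cell in main diagonal is (1,1) = 195 − 166 = 29.
Row 1 must total 195; the given cells sum to 111, so (1,2) = 84.
Column 1: 29 + (-11) + 9 + 94 + ? = 195, so (3,1) = 74.
Column 2 must total 195; the given cells sum to 216, so (3,2) = -21.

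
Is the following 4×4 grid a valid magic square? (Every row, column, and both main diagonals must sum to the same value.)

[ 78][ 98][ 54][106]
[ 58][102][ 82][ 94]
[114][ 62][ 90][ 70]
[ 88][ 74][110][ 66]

No — column 1 sums to 338 but main diagonal sums to 336.

Row 1: 78 + 98 + 54 + 106 = 336.
Row 2: 58 + 102 + 82 + 94 = 336.
Row 3: 114 + 62 + 90 + 70 = 336.
Row 4: 88 + 74 + 110 + 66 = 338.
Column 1: 78 + 58 + 114 + 88 = 338.
Column 2: 98 + 102 + 62 + 74 = 336.
Column 3: 54 + 82 + 90 + 110 = 336.
Column 4: 106 + 94 + 70 + 66 = 336.
Main diagonal: 78 + 102 + 90 + 66 = 336.
Anti-diagonal: 106 + 82 + 62 + 88 = 338.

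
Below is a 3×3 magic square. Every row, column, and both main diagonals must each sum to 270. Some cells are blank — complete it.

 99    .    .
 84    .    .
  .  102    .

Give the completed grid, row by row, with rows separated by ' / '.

Column 1 must total 270; the given cells sum to 183, so (3,1) = 87.
Row 3 must total 270; the given cells sum to 189, so (3,3) = 81.
Main diagonal: 99 + 81 + ? = 270, so (2,2) = 90.
From anti-diagonal, 270 − (90 + 87) gives (1,3) = 93.
The remaining cell in row 1 is (1,2) = 270 − 192 = 78.
From row 2, 270 − (84 + 90) gives (2,3) = 96.

99 78 93 / 84 90 96 / 87 102 81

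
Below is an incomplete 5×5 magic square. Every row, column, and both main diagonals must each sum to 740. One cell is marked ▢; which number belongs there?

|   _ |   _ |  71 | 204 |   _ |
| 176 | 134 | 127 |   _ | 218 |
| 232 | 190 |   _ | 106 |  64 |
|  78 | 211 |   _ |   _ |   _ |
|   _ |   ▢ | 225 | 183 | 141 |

From row 2, 740 − (176 + 134 + 127 + 218) gives (2,4) = 85.
Row 3 needs 740; the known cells sum to 592, so (3,3) = 148.
Column 3: 71 + 127 + 148 + 225 + ? = 740, so (4,3) = 169.
From column 4, 740 − (204 + 85 + 106 + 183) gives (4,4) = 162.
The remaining cell in main diagonal is (1,1) = 740 − 585 = 155.
Row 4: 78 + 211 + 169 + 162 + ? = 740, so (4,5) = 120.
Column 1 must total 740; the given cells sum to 641, so (5,1) = 99.
From column 5, 740 − (218 + 64 + 120 + 141) gives (1,5) = 197.
From row 1, 740 − (155 + 71 + 204 + 197) gives (1,2) = 113.
Using row 5: 99 + 225 + 183 + 141 + ? → (5,2) = 740 − 648 = 92.

92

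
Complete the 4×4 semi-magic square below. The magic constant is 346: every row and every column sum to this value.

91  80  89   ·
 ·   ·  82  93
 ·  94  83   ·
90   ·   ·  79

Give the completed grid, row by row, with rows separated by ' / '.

91 80 89 86 / 84 87 82 93 / 81 94 83 88 / 90 85 92 79

Using row 1: 91 + 80 + 89 + ? → (1,4) = 346 − 260 = 86.
The remaining cell in column 3 is (4,3) = 346 − 254 = 92.
Using column 4: 86 + 93 + 79 + ? → (3,4) = 346 − 258 = 88.
From row 3, 346 − (94 + 83 + 88) gives (3,1) = 81.
Using row 4: 90 + 92 + 79 + ? → (4,2) = 346 − 261 = 85.
From column 1, 346 − (91 + 81 + 90) gives (2,1) = 84.
Column 2: 80 + 94 + 85 + ? = 346, so (2,2) = 87.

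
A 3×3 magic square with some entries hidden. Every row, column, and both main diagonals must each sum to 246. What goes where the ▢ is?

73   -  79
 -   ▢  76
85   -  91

82

The remaining cell in row 1 is (1,2) = 246 − 152 = 94.
Row 3: 85 + 91 + ? = 246, so (3,2) = 70.
The remaining cell in column 1 is (2,1) = 246 − 158 = 88.
Using column 2: 94 + 70 + ? → (2,2) = 246 − 164 = 82.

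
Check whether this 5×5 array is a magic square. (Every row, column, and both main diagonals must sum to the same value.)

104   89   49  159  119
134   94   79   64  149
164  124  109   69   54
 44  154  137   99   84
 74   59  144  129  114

Row 1: 104 + 89 + 49 + 159 + 119 = 520.
Row 2: 134 + 94 + 79 + 64 + 149 = 520.
Row 3: 164 + 124 + 109 + 69 + 54 = 520.
Row 4: 44 + 154 + 137 + 99 + 84 = 518.
Row 5: 74 + 59 + 144 + 129 + 114 = 520.
Column 1: 104 + 134 + 164 + 44 + 74 = 520.
Column 2: 89 + 94 + 124 + 154 + 59 = 520.
Column 3: 49 + 79 + 109 + 137 + 144 = 518.
Column 4: 159 + 64 + 69 + 99 + 129 = 520.
Column 5: 119 + 149 + 54 + 84 + 114 = 520.
Main diagonal: 104 + 94 + 109 + 99 + 114 = 520.
Anti-diagonal: 119 + 64 + 109 + 154 + 74 = 520.

No — row 4 sums to 518 but row 3 sums to 520.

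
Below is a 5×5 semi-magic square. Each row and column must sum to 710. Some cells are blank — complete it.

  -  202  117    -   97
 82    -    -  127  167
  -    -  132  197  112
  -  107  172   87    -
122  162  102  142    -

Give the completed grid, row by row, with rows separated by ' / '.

Row 5 must total 710; the given cells sum to 528, so (5,5) = 182.
Column 3: 117 + 132 + 172 + 102 + ? = 710, so (2,3) = 187.
Column 4 must total 710; the given cells sum to 553, so (1,4) = 157.
Column 5: 97 + 167 + 112 + 182 + ? = 710, so (4,5) = 152.
The remaining cell in row 1 is (1,1) = 710 − 573 = 137.
The remaining cell in row 2 is (2,2) = 710 − 563 = 147.
Row 4: 107 + 172 + 87 + 152 + ? = 710, so (4,1) = 192.
Using column 1: 137 + 82 + 192 + 122 + ? → (3,1) = 710 − 533 = 177.
Column 2: 202 + 147 + 107 + 162 + ? = 710, so (3,2) = 92.

137 202 117 157 97 / 82 147 187 127 167 / 177 92 132 197 112 / 192 107 172 87 152 / 122 162 102 142 182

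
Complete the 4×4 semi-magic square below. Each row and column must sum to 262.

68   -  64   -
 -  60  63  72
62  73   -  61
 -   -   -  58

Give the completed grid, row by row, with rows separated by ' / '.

Row 2 must total 262; the given cells sum to 195, so (2,1) = 67.
Row 3 needs 262; the known cells sum to 196, so (3,3) = 66.
From column 1, 262 − (68 + 67 + 62) gives (4,1) = 65.
The remaining cell in column 3 is (4,3) = 262 − 193 = 69.
Column 4 needs 262; the known cells sum to 191, so (1,4) = 71.
Row 1 needs 262; the known cells sum to 203, so (1,2) = 59.
From row 4, 262 − (65 + 69 + 58) gives (4,2) = 70.

68 59 64 71 / 67 60 63 72 / 62 73 66 61 / 65 70 69 58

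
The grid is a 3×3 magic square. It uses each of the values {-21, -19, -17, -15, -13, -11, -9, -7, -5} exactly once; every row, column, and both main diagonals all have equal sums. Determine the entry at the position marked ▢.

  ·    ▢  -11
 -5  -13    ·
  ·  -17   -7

The 9 entries sum to -117, so each line sums to -117/3 = -39.
The remaining cell in row 2 is (2,3) = -39 − (-18) = -21.
Row 3: -17 + (-7) + ? = -39, so (3,1) = -15.
Using column 1: -5 + (-15) + ? → (1,1) = -39 − (-20) = -19.
The remaining cell in column 2 is (1,2) = -39 − (-30) = -9.

-9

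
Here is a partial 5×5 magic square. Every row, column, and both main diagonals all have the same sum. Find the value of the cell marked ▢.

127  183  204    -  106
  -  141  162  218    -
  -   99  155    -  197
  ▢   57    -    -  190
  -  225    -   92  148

211

Column 2 is complete and sums to 705; that is the magic constant.
Row 1 needs 705; the known cells sum to 620, so (1,4) = 85.
From column 5, 705 − (106 + 197 + 190 + 148) gives (2,5) = 64.
Main diagonal: 127 + 141 + 155 + 148 + ? = 705, so (4,4) = 134.
Anti-diagonal must total 705; the given cells sum to 536, so (5,1) = 169.
Using row 2: 141 + 162 + 218 + 64 + ? → (2,1) = 705 − 585 = 120.
Row 5 needs 705; the known cells sum to 634, so (5,3) = 71.
Using column 3: 204 + 162 + 155 + 71 + ? → (4,3) = 705 − 592 = 113.
From column 4, 705 − (85 + 218 + 134 + 92) gives (3,4) = 176.
The remaining cell in row 3 is (3,1) = 705 − 627 = 78.
Using row 4: 57 + 113 + 134 + 190 + ? → (4,1) = 705 − 494 = 211.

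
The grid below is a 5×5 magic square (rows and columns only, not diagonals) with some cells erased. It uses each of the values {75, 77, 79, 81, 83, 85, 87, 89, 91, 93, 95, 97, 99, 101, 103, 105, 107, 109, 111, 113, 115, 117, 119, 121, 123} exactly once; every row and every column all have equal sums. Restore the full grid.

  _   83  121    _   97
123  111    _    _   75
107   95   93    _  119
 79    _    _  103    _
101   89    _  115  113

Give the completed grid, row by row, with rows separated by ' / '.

85 83 121 109 97 / 123 111 99 87 75 / 107 95 93 81 119 / 79 117 105 103 91 / 101 89 77 115 113

The 25 entries sum to 2475, so each line sums to 2475/5 = 495.
From row 3, 495 − (107 + 95 + 93 + 119) gives (3,4) = 81.
Row 5 must total 495; the given cells sum to 418, so (5,3) = 77.
Using column 1: 123 + 107 + 79 + 101 + ? → (1,1) = 495 − 410 = 85.
The remaining cell in column 2 is (4,2) = 495 − 378 = 117.
From column 5, 495 − (97 + 75 + 119 + 113) gives (4,5) = 91.
From row 1, 495 − (85 + 83 + 121 + 97) gives (1,4) = 109.
The remaining cell in row 4 is (4,3) = 495 − 390 = 105.
From column 3, 495 − (121 + 93 + 105 + 77) gives (2,3) = 99.
From column 4, 495 − (109 + 81 + 103 + 115) gives (2,4) = 87.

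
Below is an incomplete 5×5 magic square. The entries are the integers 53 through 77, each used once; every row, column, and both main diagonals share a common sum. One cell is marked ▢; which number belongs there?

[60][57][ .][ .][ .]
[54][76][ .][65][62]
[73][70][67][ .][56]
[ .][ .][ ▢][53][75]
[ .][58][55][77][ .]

61

The entries are 53 through 77, which sum to 1625, so each line sums to 1625/5 = 325.
Using row 2: 54 + 76 + 65 + 62 + ? → (2,3) = 325 − 257 = 68.
From row 3, 325 − (73 + 70 + 67 + 56) gives (3,4) = 59.
From column 2, 325 − (57 + 76 + 70 + 58) gives (4,2) = 64.
Column 4 must total 325; the given cells sum to 254, so (1,4) = 71.
From main diagonal, 325 − (60 + 76 + 67 + 53) gives (5,5) = 69.
Row 5 needs 325; the known cells sum to 259, so (5,1) = 66.
The remaining cell in column 1 is (4,1) = 325 − 253 = 72.
Using column 5: 62 + 56 + 75 + 69 + ? → (1,5) = 325 − 262 = 63.
Row 1 needs 325; the known cells sum to 251, so (1,3) = 74.
From row 4, 325 − (72 + 64 + 53 + 75) gives (4,3) = 61.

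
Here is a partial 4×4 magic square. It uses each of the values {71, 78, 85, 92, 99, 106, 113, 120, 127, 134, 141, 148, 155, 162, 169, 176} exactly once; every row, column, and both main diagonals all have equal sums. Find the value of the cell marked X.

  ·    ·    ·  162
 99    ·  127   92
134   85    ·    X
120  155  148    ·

The 16 entries sum to 1976, so each line sums to 1976/4 = 494.
Row 2 must total 494; the given cells sum to 318, so (2,2) = 176.
Row 4 needs 494; the known cells sum to 423, so (4,4) = 71.
From column 1, 494 − (99 + 134 + 120) gives (1,1) = 141.
Column 2 must total 494; the given cells sum to 416, so (1,2) = 78.
Column 4 needs 494; the known cells sum to 325, so (3,4) = 169.

169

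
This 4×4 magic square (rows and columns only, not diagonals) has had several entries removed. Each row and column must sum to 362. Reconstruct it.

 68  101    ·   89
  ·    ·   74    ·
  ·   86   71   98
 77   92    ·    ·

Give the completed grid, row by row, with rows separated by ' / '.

From row 1, 362 − (68 + 101 + 89) gives (1,3) = 104.
Row 3 needs 362; the known cells sum to 255, so (3,1) = 107.
The remaining cell in column 1 is (2,1) = 362 − 252 = 110.
From column 2, 362 − (101 + 86 + 92) gives (2,2) = 83.
The remaining cell in column 3 is (4,3) = 362 − 249 = 113.
From row 2, 362 − (110 + 83 + 74) gives (2,4) = 95.
Row 4: 77 + 92 + 113 + ? = 362, so (4,4) = 80.

68 101 104 89 / 110 83 74 95 / 107 86 71 98 / 77 92 113 80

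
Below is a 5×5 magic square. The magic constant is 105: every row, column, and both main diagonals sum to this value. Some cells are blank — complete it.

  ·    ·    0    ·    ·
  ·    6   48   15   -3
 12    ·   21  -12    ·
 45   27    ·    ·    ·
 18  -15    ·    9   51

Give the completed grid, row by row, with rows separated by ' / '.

-9 33 0 57 24 / 39 6 48 15 -3 / 12 54 21 -12 30 / 45 27 -6 36 3 / 18 -15 42 9 51

The remaining cell in row 2 is (2,1) = 105 − 66 = 39.
The remaining cell in row 5 is (5,3) = 105 − 63 = 42.
From column 1, 105 − (39 + 12 + 45 + 18) gives (1,1) = -9.
Column 3 must total 105; the given cells sum to 111, so (4,3) = -6.
Main diagonal: -9 + 6 + 21 + 51 + ? = 105, so (4,4) = 36.
The remaining cell in anti-diagonal is (1,5) = 105 − 81 = 24.
Row 4 must total 105; the given cells sum to 102, so (4,5) = 3.
Column 4: 15 + (-12) + 36 + 9 + ? = 105, so (1,4) = 57.
Column 5 must total 105; the given cells sum to 75, so (3,5) = 30.
Row 1 must total 105; the given cells sum to 72, so (1,2) = 33.
Row 3: 12 + 21 + (-12) + 30 + ? = 105, so (3,2) = 54.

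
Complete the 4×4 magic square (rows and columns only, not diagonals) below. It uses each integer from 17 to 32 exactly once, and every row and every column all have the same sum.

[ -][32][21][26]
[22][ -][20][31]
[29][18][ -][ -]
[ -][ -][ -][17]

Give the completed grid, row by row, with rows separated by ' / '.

The entries are 17 through 32, which sum to 392, so each line sums to 392/4 = 98.
Using row 1: 32 + 21 + 26 + ? → (1,1) = 98 − 79 = 19.
Using row 2: 22 + 20 + 31 + ? → (2,2) = 98 − 73 = 25.
Using column 1: 19 + 22 + 29 + ? → (4,1) = 98 − 70 = 28.
Using column 2: 32 + 25 + 18 + ? → (4,2) = 98 − 75 = 23.
Using column 4: 26 + 31 + 17 + ? → (3,4) = 98 − 74 = 24.
Using row 3: 29 + 18 + 24 + ? → (3,3) = 98 − 71 = 27.
Row 4 must total 98; the given cells sum to 68, so (4,3) = 30.

19 32 21 26 / 22 25 20 31 / 29 18 27 24 / 28 23 30 17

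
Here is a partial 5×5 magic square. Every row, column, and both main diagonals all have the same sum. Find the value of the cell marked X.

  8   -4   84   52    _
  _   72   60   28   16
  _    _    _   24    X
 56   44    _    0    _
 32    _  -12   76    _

Column 4 is complete and sums to 180; that is the magic constant.
Using row 1: 8 + (-4) + 84 + 52 + ? → (1,5) = 180 − 140 = 40.
Using row 2: 72 + 60 + 28 + 16 + ? → (2,1) = 180 − 176 = 4.
From column 1, 180 − (8 + 4 + 56 + 32) gives (3,1) = 80.
Using anti-diagonal: 40 + 28 + 44 + 32 + ? → (3,3) = 180 − 144 = 36.
The remaining cell in column 3 is (4,3) = 180 − 168 = 12.
Main diagonal must total 180; the given cells sum to 116, so (5,5) = 64.
The remaining cell in row 4 is (4,5) = 180 − 112 = 68.
The remaining cell in row 5 is (5,2) = 180 − 160 = 20.
Column 2 needs 180; the known cells sum to 132, so (3,2) = 48.
The remaining cell in column 5 is (3,5) = 180 − 188 = -8.

-8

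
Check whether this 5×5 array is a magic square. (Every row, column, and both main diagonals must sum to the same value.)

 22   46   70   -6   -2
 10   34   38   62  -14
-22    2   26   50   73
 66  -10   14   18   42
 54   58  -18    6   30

Row 1: 22 + 46 + 70 + (-6) + (-2) = 130.
Row 2: 10 + 34 + 38 + 62 + (-14) = 130.
Row 3: -22 + 2 + 26 + 50 + 73 = 129.
Row 4: 66 + (-10) + 14 + 18 + 42 = 130.
Row 5: 54 + 58 + (-18) + 6 + 30 = 130.
Column 1: 22 + 10 + (-22) + 66 + 54 = 130.
Column 2: 46 + 34 + 2 + (-10) + 58 = 130.
Column 3: 70 + 38 + 26 + 14 + (-18) = 130.
Column 4: -6 + 62 + 50 + 18 + 6 = 130.
Column 5: -2 + (-14) + 73 + 42 + 30 = 129.
Main diagonal: 22 + 34 + 26 + 18 + 30 = 130.
Anti-diagonal: -2 + 62 + 26 + (-10) + 54 = 130.

No — row 3 sums to 129 but anti-diagonal sums to 130.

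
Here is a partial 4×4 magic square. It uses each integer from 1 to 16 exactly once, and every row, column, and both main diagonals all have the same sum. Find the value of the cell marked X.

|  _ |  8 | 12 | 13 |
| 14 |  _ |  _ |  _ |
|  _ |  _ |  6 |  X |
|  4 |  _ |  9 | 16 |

3

The entries are 1 through 16, which sum to 136, so each line sums to 136/4 = 34.
Row 1 needs 34; the known cells sum to 33, so (1,1) = 1.
Row 4 must total 34; the given cells sum to 29, so (4,2) = 5.
The remaining cell in column 1 is (3,1) = 34 − 19 = 15.
Column 3: 12 + 6 + 9 + ? = 34, so (2,3) = 7.
Main diagonal must total 34; the given cells sum to 23, so (2,2) = 11.
Anti-diagonal needs 34; the known cells sum to 24, so (3,2) = 10.
Row 2: 14 + 11 + 7 + ? = 34, so (2,4) = 2.
The remaining cell in row 3 is (3,4) = 34 − 31 = 3.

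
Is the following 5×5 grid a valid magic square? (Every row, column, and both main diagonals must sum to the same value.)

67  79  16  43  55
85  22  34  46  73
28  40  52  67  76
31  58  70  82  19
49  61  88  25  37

Row 1: 67 + 79 + 16 + 43 + 55 = 260.
Row 2: 85 + 22 + 34 + 46 + 73 = 260.
Row 3: 28 + 40 + 52 + 67 + 76 = 263.
Row 4: 31 + 58 + 70 + 82 + 19 = 260.
Row 5: 49 + 61 + 88 + 25 + 37 = 260.
Column 1: 67 + 85 + 28 + 31 + 49 = 260.
Column 2: 79 + 22 + 40 + 58 + 61 = 260.
Column 3: 16 + 34 + 52 + 70 + 88 = 260.
Column 4: 43 + 46 + 67 + 82 + 25 = 263.
Column 5: 55 + 73 + 76 + 19 + 37 = 260.
Main diagonal: 67 + 22 + 52 + 82 + 37 = 260.
Anti-diagonal: 55 + 46 + 52 + 58 + 49 = 260.

No — row 4 sums to 260 but row 3 sums to 263.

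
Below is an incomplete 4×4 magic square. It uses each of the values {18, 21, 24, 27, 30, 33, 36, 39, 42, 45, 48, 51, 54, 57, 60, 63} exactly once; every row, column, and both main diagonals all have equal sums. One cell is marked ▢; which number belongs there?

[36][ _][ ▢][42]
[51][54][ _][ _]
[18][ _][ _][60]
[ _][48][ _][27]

The 16 entries sum to 648, so each line sums to 648/4 = 162.
Column 1: 36 + 51 + 18 + ? = 162, so (4,1) = 57.
Using column 4: 42 + 60 + 27 + ? → (2,4) = 162 − 129 = 33.
Using main diagonal: 36 + 54 + 27 + ? → (3,3) = 162 − 117 = 45.
The remaining cell in row 2 is (2,3) = 162 − 138 = 24.
Using row 3: 18 + 45 + 60 + ? → (3,2) = 162 − 123 = 39.
From row 4, 162 − (57 + 48 + 27) gives (4,3) = 30.
Column 2 needs 162; the known cells sum to 141, so (1,2) = 21.
Column 3: 24 + 45 + 30 + ? = 162, so (1,3) = 63.

63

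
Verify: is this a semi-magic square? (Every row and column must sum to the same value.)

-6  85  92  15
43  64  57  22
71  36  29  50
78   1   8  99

Yes

Row 1: -6 + 85 + 92 + 15 = 186.
Row 2: 43 + 64 + 57 + 22 = 186.
Row 3: 71 + 36 + 29 + 50 = 186.
Row 4: 78 + 1 + 8 + 99 = 186.
Column 1: -6 + 43 + 71 + 78 = 186.
Column 2: 85 + 64 + 36 + 1 = 186.
Column 3: 92 + 57 + 29 + 8 = 186.
Column 4: 15 + 22 + 50 + 99 = 186.
All lines sum to 186.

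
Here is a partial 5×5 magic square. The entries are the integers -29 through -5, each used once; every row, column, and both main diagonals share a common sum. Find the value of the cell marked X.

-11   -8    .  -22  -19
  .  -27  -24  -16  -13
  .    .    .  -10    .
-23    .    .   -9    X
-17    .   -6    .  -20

-26

The entries are -29 through -5, which sum to -425, so each line sums to -425/5 = -85.
Using row 1: -11 + (-8) + (-22) + (-19) + ? → (1,3) = -85 − (-60) = -25.
Row 2: -27 + (-24) + (-16) + (-13) + ? = -85, so (2,1) = -5.
From column 1, -85 − (-11 + (-5) + (-23) + (-17)) gives (3,1) = -29.
Using column 4: -22 + (-16) + (-10) + (-9) + ? → (5,4) = -85 − (-57) = -28.
Using main diagonal: -11 + (-27) + (-9) + (-20) + ? → (3,3) = -85 − (-67) = -18.
Anti-diagonal needs -85; the known cells sum to -70, so (4,2) = -15.
From row 5, -85 − (-17 + (-6) + (-28) + (-20)) gives (5,2) = -14.
Column 2: -8 + (-27) + (-15) + (-14) + ? = -85, so (3,2) = -21.
The remaining cell in column 3 is (4,3) = -85 − (-73) = -12.
From row 3, -85 − (-29 + (-21) + (-18) + (-10)) gives (3,5) = -7.
Using row 4: -23 + (-15) + (-12) + (-9) + ? → (4,5) = -85 − (-59) = -26.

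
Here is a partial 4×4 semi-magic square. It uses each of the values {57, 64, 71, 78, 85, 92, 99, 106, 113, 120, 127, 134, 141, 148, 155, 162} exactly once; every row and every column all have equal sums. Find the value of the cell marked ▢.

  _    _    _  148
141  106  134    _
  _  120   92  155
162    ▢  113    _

85

The 16 entries sum to 1752, so each line sums to 1752/4 = 438.
Row 2: 141 + 106 + 134 + ? = 438, so (2,4) = 57.
Using row 3: 120 + 92 + 155 + ? → (3,1) = 438 − 367 = 71.
Column 1 must total 438; the given cells sum to 374, so (1,1) = 64.
Column 3: 134 + 92 + 113 + ? = 438, so (1,3) = 99.
Column 4 must total 438; the given cells sum to 360, so (4,4) = 78.
Row 1 must total 438; the given cells sum to 311, so (1,2) = 127.
The remaining cell in row 4 is (4,2) = 438 − 353 = 85.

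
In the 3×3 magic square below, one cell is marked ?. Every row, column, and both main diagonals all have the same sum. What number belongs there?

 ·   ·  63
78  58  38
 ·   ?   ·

48

Row 2 is complete and sums to 174; that is the magic constant.
Column 3 must total 174; the given cells sum to 101, so (3,3) = 73.
The remaining cell in main diagonal is (1,1) = 174 − 131 = 43.
From anti-diagonal, 174 − (63 + 58) gives (3,1) = 53.
From row 1, 174 − (43 + 63) gives (1,2) = 68.
Using row 3: 53 + 73 + ? → (3,2) = 174 − 126 = 48.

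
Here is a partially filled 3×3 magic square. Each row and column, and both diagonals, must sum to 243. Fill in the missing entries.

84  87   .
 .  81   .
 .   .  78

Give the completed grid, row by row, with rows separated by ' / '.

Row 1: 84 + 87 + ? = 243, so (1,3) = 72.
From column 2, 243 − (87 + 81) gives (3,2) = 75.
From column 3, 243 − (72 + 78) gives (2,3) = 93.
From anti-diagonal, 243 − (72 + 81) gives (3,1) = 90.
Row 2 needs 243; the known cells sum to 174, so (2,1) = 69.

84 87 72 / 69 81 93 / 90 75 78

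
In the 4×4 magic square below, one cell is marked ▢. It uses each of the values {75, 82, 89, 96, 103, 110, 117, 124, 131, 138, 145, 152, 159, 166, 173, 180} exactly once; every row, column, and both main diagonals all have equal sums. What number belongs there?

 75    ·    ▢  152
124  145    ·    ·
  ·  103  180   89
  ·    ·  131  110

The 16 entries sum to 2040, so each line sums to 2040/4 = 510.
Row 3 must total 510; the given cells sum to 372, so (3,1) = 138.
Column 1 needs 510; the known cells sum to 337, so (4,1) = 173.
Using column 4: 152 + 89 + 110 + ? → (2,4) = 510 − 351 = 159.
From anti-diagonal, 510 − (152 + 103 + 173) gives (2,3) = 82.
Row 4 needs 510; the known cells sum to 414, so (4,2) = 96.
From column 2, 510 − (145 + 103 + 96) gives (1,2) = 166.
Column 3 needs 510; the known cells sum to 393, so (1,3) = 117.

117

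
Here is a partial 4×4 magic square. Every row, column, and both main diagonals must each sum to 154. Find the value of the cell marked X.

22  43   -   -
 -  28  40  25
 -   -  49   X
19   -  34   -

16

Row 2: 28 + 40 + 25 + ? = 154, so (2,1) = 61.
The remaining cell in column 1 is (3,1) = 154 − 102 = 52.
Using column 3: 40 + 49 + 34 + ? → (1,3) = 154 − 123 = 31.
Main diagonal: 22 + 28 + 49 + ? = 154, so (4,4) = 55.
The remaining cell in row 1 is (1,4) = 154 − 96 = 58.
Using row 4: 19 + 34 + 55 + ? → (4,2) = 154 − 108 = 46.
Column 2 must total 154; the given cells sum to 117, so (3,2) = 37.
Column 4 must total 154; the given cells sum to 138, so (3,4) = 16.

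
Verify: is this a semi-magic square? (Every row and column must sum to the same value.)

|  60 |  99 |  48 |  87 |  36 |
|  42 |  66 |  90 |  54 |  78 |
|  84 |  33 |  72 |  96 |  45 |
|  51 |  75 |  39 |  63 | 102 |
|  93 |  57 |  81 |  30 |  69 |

Row 1: 60 + 99 + 48 + 87 + 36 = 330.
Row 2: 42 + 66 + 90 + 54 + 78 = 330.
Row 3: 84 + 33 + 72 + 96 + 45 = 330.
Row 4: 51 + 75 + 39 + 63 + 102 = 330.
Row 5: 93 + 57 + 81 + 30 + 69 = 330.
Column 1: 60 + 42 + 84 + 51 + 93 = 330.
Column 2: 99 + 66 + 33 + 75 + 57 = 330.
Column 3: 48 + 90 + 72 + 39 + 81 = 330.
Column 4: 87 + 54 + 96 + 63 + 30 = 330.
Column 5: 36 + 78 + 45 + 102 + 69 = 330.
All lines sum to 330.

Yes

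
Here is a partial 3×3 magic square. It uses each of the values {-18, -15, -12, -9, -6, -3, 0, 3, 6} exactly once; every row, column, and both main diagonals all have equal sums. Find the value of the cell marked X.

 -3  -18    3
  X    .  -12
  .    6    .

The 9 entries sum to -54, so each line sums to -54/3 = -18.
From column 2, -18 − (-18 + 6) gives (2,2) = -6.
Column 3 must total -18; the given cells sum to -9, so (3,3) = -9.
Anti-diagonal needs -18; the known cells sum to -3, so (3,1) = -15.
Using row 2: -6 + (-12) + ? → (2,1) = -18 − (-18) = 0.

0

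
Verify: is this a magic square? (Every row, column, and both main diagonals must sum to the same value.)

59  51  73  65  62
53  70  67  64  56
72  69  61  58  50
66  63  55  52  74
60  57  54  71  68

Yes

Row 1: 59 + 51 + 73 + 65 + 62 = 310.
Row 2: 53 + 70 + 67 + 64 + 56 = 310.
Row 3: 72 + 69 + 61 + 58 + 50 = 310.
Row 4: 66 + 63 + 55 + 52 + 74 = 310.
Row 5: 60 + 57 + 54 + 71 + 68 = 310.
Column 1: 59 + 53 + 72 + 66 + 60 = 310.
Column 2: 51 + 70 + 69 + 63 + 57 = 310.
Column 3: 73 + 67 + 61 + 55 + 54 = 310.
Column 4: 65 + 64 + 58 + 52 + 71 = 310.
Column 5: 62 + 56 + 50 + 74 + 68 = 310.
Main diagonal: 59 + 70 + 61 + 52 + 68 = 310.
Anti-diagonal: 62 + 64 + 61 + 63 + 60 = 310.
All lines sum to 310.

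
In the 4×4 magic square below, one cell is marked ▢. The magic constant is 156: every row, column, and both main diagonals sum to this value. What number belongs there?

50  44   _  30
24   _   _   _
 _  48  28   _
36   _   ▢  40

Row 1: 50 + 44 + 30 + ? = 156, so (1,3) = 32.
Column 1 must total 156; the given cells sum to 110, so (3,1) = 46.
Main diagonal needs 156; the known cells sum to 118, so (2,2) = 38.
From anti-diagonal, 156 − (30 + 48 + 36) gives (2,3) = 42.
From row 2, 156 − (24 + 38 + 42) gives (2,4) = 52.
From row 3, 156 − (46 + 48 + 28) gives (3,4) = 34.
The remaining cell in column 2 is (4,2) = 156 − 130 = 26.
From column 3, 156 − (32 + 42 + 28) gives (4,3) = 54.

54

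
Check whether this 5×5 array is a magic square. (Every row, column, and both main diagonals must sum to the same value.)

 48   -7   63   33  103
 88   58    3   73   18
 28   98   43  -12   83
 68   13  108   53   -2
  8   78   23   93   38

Yes

Row 1: 48 + (-7) + 63 + 33 + 103 = 240.
Row 2: 88 + 58 + 3 + 73 + 18 = 240.
Row 3: 28 + 98 + 43 + (-12) + 83 = 240.
Row 4: 68 + 13 + 108 + 53 + (-2) = 240.
Row 5: 8 + 78 + 23 + 93 + 38 = 240.
Column 1: 48 + 88 + 28 + 68 + 8 = 240.
Column 2: -7 + 58 + 98 + 13 + 78 = 240.
Column 3: 63 + 3 + 43 + 108 + 23 = 240.
Column 4: 33 + 73 + (-12) + 53 + 93 = 240.
Column 5: 103 + 18 + 83 + (-2) + 38 = 240.
Main diagonal: 48 + 58 + 43 + 53 + 38 = 240.
Anti-diagonal: 103 + 73 + 43 + 13 + 8 = 240.
All lines sum to 240.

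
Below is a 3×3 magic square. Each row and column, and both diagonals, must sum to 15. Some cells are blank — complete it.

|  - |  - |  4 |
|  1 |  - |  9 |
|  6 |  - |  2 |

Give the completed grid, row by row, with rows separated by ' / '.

8 3 4 / 1 5 9 / 6 7 2

Row 2 needs 15; the known cells sum to 10, so (2,2) = 5.
Row 3 needs 15; the known cells sum to 8, so (3,2) = 7.
Column 1: 1 + 6 + ? = 15, so (1,1) = 8.
Column 2 must total 15; the given cells sum to 12, so (1,2) = 3.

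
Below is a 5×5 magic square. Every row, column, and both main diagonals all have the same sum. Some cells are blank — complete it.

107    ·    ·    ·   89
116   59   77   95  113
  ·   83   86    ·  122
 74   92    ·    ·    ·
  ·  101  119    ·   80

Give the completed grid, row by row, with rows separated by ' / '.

Row 2 is already complete: 116 + 59 + 77 + 95 + 113 = 460, so that is the magic constant.
The remaining cell in column 2 is (1,2) = 460 − 335 = 125.
From column 5, 460 − (89 + 113 + 122 + 80) gives (4,5) = 56.
The remaining cell in main diagonal is (4,4) = 460 − 332 = 128.
Anti-diagonal: 89 + 95 + 86 + 92 + ? = 460, so (5,1) = 98.
From row 4, 460 − (74 + 92 + 128 + 56) gives (4,3) = 110.
The remaining cell in row 5 is (5,4) = 460 − 398 = 62.
Column 1 needs 460; the known cells sum to 395, so (3,1) = 65.
Column 3 needs 460; the known cells sum to 392, so (1,3) = 68.
Row 1 needs 460; the known cells sum to 389, so (1,4) = 71.
From row 3, 460 − (65 + 83 + 86 + 122) gives (3,4) = 104.

107 125 68 71 89 / 116 59 77 95 113 / 65 83 86 104 122 / 74 92 110 128 56 / 98 101 119 62 80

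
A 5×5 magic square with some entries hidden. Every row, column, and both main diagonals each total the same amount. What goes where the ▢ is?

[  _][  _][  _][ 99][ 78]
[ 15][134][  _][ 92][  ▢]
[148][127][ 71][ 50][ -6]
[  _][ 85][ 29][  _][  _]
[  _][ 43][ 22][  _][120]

36

Row 3 is complete and sums to 390; that is the magic constant.
The remaining cell in column 2 is (1,2) = 390 − 389 = 1.
The remaining cell in anti-diagonal is (5,1) = 390 − 326 = 64.
Row 5: 64 + 43 + 22 + 120 + ? = 390, so (5,4) = 141.
Column 4 needs 390; the known cells sum to 382, so (4,4) = 8.
The remaining cell in main diagonal is (1,1) = 390 − 333 = 57.
Using row 1: 57 + 1 + 99 + 78 + ? → (1,3) = 390 − 235 = 155.
The remaining cell in column 1 is (4,1) = 390 − 284 = 106.
The remaining cell in column 3 is (2,3) = 390 − 277 = 113.
Row 2 needs 390; the known cells sum to 354, so (2,5) = 36.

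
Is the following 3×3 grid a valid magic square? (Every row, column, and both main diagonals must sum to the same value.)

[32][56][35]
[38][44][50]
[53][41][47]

Row 1: 32 + 56 + 35 = 123.
Row 2: 38 + 44 + 50 = 132.
Row 3: 53 + 41 + 47 = 141.
Column 1: 32 + 38 + 53 = 123.
Column 2: 56 + 44 + 41 = 141.
Column 3: 35 + 50 + 47 = 132.
Main diagonal: 32 + 44 + 47 = 123.
Anti-diagonal: 35 + 44 + 53 = 132.

No — anti-diagonal sums to 132 but column 1 sums to 123.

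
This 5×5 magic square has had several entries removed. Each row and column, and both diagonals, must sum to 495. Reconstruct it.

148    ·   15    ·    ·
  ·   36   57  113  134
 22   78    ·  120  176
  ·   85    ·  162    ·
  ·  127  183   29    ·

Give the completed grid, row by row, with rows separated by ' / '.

From row 2, 495 − (36 + 57 + 113 + 134) gives (2,1) = 155.
From row 3, 495 − (22 + 78 + 120 + 176) gives (3,3) = 99.
From column 2, 495 − (36 + 78 + 85 + 127) gives (1,2) = 169.
Column 3 must total 495; the given cells sum to 354, so (4,3) = 141.
From column 4, 495 − (113 + 120 + 162 + 29) gives (1,4) = 71.
Using main diagonal: 148 + 36 + 99 + 162 + ? → (5,5) = 495 − 445 = 50.
Row 1: 148 + 169 + 15 + 71 + ? = 495, so (1,5) = 92.
Using row 5: 127 + 183 + 29 + 50 + ? → (5,1) = 495 − 389 = 106.
Using column 1: 148 + 155 + 22 + 106 + ? → (4,1) = 495 − 431 = 64.
Column 5 must total 495; the given cells sum to 452, so (4,5) = 43.

148 169 15 71 92 / 155 36 57 113 134 / 22 78 99 120 176 / 64 85 141 162 43 / 106 127 183 29 50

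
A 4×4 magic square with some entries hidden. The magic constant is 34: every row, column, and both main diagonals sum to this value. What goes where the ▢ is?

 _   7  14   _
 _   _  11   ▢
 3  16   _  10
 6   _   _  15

8

From row 3, 34 − (3 + 16 + 10) gives (3,3) = 5.
Column 3 needs 34; the known cells sum to 30, so (4,3) = 4.
Anti-diagonal needs 34; the known cells sum to 33, so (1,4) = 1.
Row 1: 7 + 14 + 1 + ? = 34, so (1,1) = 12.
Using row 4: 6 + 4 + 15 + ? → (4,2) = 34 − 25 = 9.
Column 1 must total 34; the given cells sum to 21, so (2,1) = 13.
The remaining cell in column 2 is (2,2) = 34 − 32 = 2.
Column 4 needs 34; the known cells sum to 26, so (2,4) = 8.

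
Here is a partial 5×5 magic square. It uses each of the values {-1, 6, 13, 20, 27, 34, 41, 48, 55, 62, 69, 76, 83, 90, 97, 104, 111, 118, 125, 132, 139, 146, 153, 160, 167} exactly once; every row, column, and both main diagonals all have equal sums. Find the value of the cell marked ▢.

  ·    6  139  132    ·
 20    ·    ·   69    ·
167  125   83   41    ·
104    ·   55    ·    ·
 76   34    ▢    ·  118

27

The 25 entries sum to 2075, so each line sums to 2075/5 = 415.
Using row 3: 167 + 125 + 83 + 41 + ? → (3,5) = 415 − 416 = -1.
Column 1 must total 415; the given cells sum to 367, so (1,1) = 48.
Row 1 needs 415; the known cells sum to 325, so (1,5) = 90.
The remaining cell in anti-diagonal is (4,2) = 415 − 318 = 97.
Column 2: 6 + 125 + 97 + 34 + ? = 415, so (2,2) = 153.
Main diagonal must total 415; the given cells sum to 402, so (4,4) = 13.
Row 4 needs 415; the known cells sum to 269, so (4,5) = 146.
Column 4 needs 415; the known cells sum to 255, so (5,4) = 160.
The remaining cell in column 5 is (2,5) = 415 − 353 = 62.
From row 2, 415 − (20 + 153 + 69 + 62) gives (2,3) = 111.
Row 5 must total 415; the given cells sum to 388, so (5,3) = 27.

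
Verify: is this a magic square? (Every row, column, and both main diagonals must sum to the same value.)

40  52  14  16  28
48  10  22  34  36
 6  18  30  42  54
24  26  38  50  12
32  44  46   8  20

Row 1: 40 + 52 + 14 + 16 + 28 = 150.
Row 2: 48 + 10 + 22 + 34 + 36 = 150.
Row 3: 6 + 18 + 30 + 42 + 54 = 150.
Row 4: 24 + 26 + 38 + 50 + 12 = 150.
Row 5: 32 + 44 + 46 + 8 + 20 = 150.
Column 1: 40 + 48 + 6 + 24 + 32 = 150.
Column 2: 52 + 10 + 18 + 26 + 44 = 150.
Column 3: 14 + 22 + 30 + 38 + 46 = 150.
Column 4: 16 + 34 + 42 + 50 + 8 = 150.
Column 5: 28 + 36 + 54 + 12 + 20 = 150.
Main diagonal: 40 + 10 + 30 + 50 + 20 = 150.
Anti-diagonal: 28 + 34 + 30 + 26 + 32 = 150.
All lines sum to 150.

Yes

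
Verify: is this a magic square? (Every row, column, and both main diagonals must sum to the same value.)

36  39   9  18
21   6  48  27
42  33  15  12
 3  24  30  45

Yes

Row 1: 36 + 39 + 9 + 18 = 102.
Row 2: 21 + 6 + 48 + 27 = 102.
Row 3: 42 + 33 + 15 + 12 = 102.
Row 4: 3 + 24 + 30 + 45 = 102.
Column 1: 36 + 21 + 42 + 3 = 102.
Column 2: 39 + 6 + 33 + 24 = 102.
Column 3: 9 + 48 + 15 + 30 = 102.
Column 4: 18 + 27 + 12 + 45 = 102.
Main diagonal: 36 + 6 + 15 + 45 = 102.
Anti-diagonal: 18 + 48 + 33 + 3 = 102.
All lines sum to 102.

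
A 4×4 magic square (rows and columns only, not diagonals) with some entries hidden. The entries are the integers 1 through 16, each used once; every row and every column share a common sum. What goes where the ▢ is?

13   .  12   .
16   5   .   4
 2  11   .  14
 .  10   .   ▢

15

The entries are 1 through 16, which sum to 136, so each line sums to 136/4 = 34.
Row 2 needs 34; the known cells sum to 25, so (2,3) = 9.
Row 3 must total 34; the given cells sum to 27, so (3,3) = 7.
Column 1: 13 + 16 + 2 + ? = 34, so (4,1) = 3.
Column 2 needs 34; the known cells sum to 26, so (1,2) = 8.
Column 3 must total 34; the given cells sum to 28, so (4,3) = 6.
From row 1, 34 − (13 + 8 + 12) gives (1,4) = 1.
Row 4 must total 34; the given cells sum to 19, so (4,4) = 15.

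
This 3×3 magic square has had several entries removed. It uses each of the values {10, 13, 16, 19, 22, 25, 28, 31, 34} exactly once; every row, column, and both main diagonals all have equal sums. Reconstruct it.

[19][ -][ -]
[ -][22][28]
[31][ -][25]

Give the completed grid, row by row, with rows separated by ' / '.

19 34 13 / 16 22 28 / 31 10 25

The 9 entries sum to 198, so each line sums to 198/3 = 66.
Row 2: 22 + 28 + ? = 66, so (2,1) = 16.
Row 3 needs 66; the known cells sum to 56, so (3,2) = 10.
Column 2 needs 66; the known cells sum to 32, so (1,2) = 34.
From column 3, 66 − (28 + 25) gives (1,3) = 13.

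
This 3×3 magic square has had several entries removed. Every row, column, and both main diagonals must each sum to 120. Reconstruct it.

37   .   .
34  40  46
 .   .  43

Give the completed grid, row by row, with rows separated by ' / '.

37 52 31 / 34 40 46 / 49 28 43

Using column 1: 37 + 34 + ? → (3,1) = 120 − 71 = 49.
The remaining cell in column 3 is (1,3) = 120 − 89 = 31.
From row 1, 120 − (37 + 31) gives (1,2) = 52.
The remaining cell in row 3 is (3,2) = 120 − 92 = 28.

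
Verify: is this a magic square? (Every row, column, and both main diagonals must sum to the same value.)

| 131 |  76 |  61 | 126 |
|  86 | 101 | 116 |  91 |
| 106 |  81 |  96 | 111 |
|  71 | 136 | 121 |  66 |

Yes

Row 1: 131 + 76 + 61 + 126 = 394.
Row 2: 86 + 101 + 116 + 91 = 394.
Row 3: 106 + 81 + 96 + 111 = 394.
Row 4: 71 + 136 + 121 + 66 = 394.
Column 1: 131 + 86 + 106 + 71 = 394.
Column 2: 76 + 101 + 81 + 136 = 394.
Column 3: 61 + 116 + 96 + 121 = 394.
Column 4: 126 + 91 + 111 + 66 = 394.
Main diagonal: 131 + 101 + 96 + 66 = 394.
Anti-diagonal: 126 + 116 + 81 + 71 = 394.
All lines sum to 394.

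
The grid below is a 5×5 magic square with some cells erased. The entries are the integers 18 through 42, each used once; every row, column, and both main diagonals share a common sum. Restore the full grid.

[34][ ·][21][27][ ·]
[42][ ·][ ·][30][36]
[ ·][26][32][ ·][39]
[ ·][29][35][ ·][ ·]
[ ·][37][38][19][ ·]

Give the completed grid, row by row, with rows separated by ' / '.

34 40 21 27 28 / 42 18 24 30 36 / 20 26 32 33 39 / 23 29 35 41 22 / 31 37 38 19 25

The entries are 18 through 42, which sum to 750, so each line sums to 750/5 = 150.
The remaining cell in column 3 is (2,3) = 150 − 126 = 24.
Using row 2: 42 + 24 + 30 + 36 + ? → (2,2) = 150 − 132 = 18.
Column 2 must total 150; the given cells sum to 110, so (1,2) = 40.
Row 1 needs 150; the known cells sum to 122, so (1,5) = 28.
Anti-diagonal must total 150; the given cells sum to 119, so (5,1) = 31.
Using row 5: 31 + 37 + 38 + 19 + ? → (5,5) = 150 − 125 = 25.
Column 5 must total 150; the given cells sum to 128, so (4,5) = 22.
Using main diagonal: 34 + 18 + 32 + 25 + ? → (4,4) = 150 − 109 = 41.
The remaining cell in row 4 is (4,1) = 150 − 127 = 23.
Column 1: 34 + 42 + 23 + 31 + ? = 150, so (3,1) = 20.
Using column 4: 27 + 30 + 41 + 19 + ? → (3,4) = 150 − 117 = 33.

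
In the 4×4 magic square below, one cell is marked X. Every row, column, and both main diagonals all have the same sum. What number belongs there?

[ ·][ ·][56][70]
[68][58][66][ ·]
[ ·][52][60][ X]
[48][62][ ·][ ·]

Anti-diagonal is complete and sums to 236; that is the magic constant.
Row 2 needs 236; the known cells sum to 192, so (2,4) = 44.
Column 2 needs 236; the known cells sum to 172, so (1,2) = 64.
Column 3 must total 236; the given cells sum to 182, so (4,3) = 54.
Using row 1: 64 + 56 + 70 + ? → (1,1) = 236 − 190 = 46.
The remaining cell in row 4 is (4,4) = 236 − 164 = 72.
Using column 1: 46 + 68 + 48 + ? → (3,1) = 236 − 162 = 74.
Column 4 must total 236; the given cells sum to 186, so (3,4) = 50.

50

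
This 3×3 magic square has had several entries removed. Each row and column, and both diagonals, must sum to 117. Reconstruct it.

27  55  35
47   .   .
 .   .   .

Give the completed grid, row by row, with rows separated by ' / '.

Column 1: 27 + 47 + ? = 117, so (3,1) = 43.
Anti-diagonal: 35 + 43 + ? = 117, so (2,2) = 39.
The remaining cell in row 2 is (2,3) = 117 − 86 = 31.
From column 2, 117 − (55 + 39) gives (3,2) = 23.
The remaining cell in column 3 is (3,3) = 117 − 66 = 51.

27 55 35 / 47 39 31 / 43 23 51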